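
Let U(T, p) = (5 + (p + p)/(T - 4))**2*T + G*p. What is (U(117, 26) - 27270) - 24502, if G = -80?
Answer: -643095575/12769 ≈ -50364.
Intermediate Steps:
U(T, p) = -80*p + T*(5 + 2*p/(-4 + T))**2 (U(T, p) = (5 + (p + p)/(T - 4))**2*T - 80*p = (5 + (2*p)/(-4 + T))**2*T - 80*p = (5 + 2*p/(-4 + T))**2*T - 80*p = T*(5 + 2*p/(-4 + T))**2 - 80*p = -80*p + T*(5 + 2*p/(-4 + T))**2)
(U(117, 26) - 27270) - 24502 = ((-80*26 + 117*(-20 + 2*26 + 5*117)**2/(-4 + 117)**2) - 27270) - 24502 = ((-2080 + 117*(-20 + 52 + 585)**2/113**2) - 27270) - 24502 = ((-2080 + 117*(1/12769)*617**2) - 27270) - 24502 = ((-2080 + 117*(1/12769)*380689) - 27270) - 24502 = ((-2080 + 44540613/12769) - 27270) - 24502 = (17981093/12769 - 27270) - 24502 = -330229537/12769 - 24502 = -643095575/12769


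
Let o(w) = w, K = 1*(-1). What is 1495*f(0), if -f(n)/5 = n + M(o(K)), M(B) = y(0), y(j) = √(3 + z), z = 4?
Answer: -7475*√7 ≈ -19777.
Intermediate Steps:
K = -1
y(j) = √7 (y(j) = √(3 + 4) = √7)
M(B) = √7
f(n) = -5*n - 5*√7 (f(n) = -5*(n + √7) = -5*n - 5*√7)
1495*f(0) = 1495*(-5*0 - 5*√7) = 1495*(0 - 5*√7) = 1495*(-5*√7) = -7475*√7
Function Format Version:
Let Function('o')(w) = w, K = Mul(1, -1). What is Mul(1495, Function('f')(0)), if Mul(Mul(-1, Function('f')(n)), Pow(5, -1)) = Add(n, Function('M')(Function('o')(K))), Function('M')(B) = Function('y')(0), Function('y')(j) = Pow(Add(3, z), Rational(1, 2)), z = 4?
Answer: Mul(-7475, Pow(7, Rational(1, 2))) ≈ -19777.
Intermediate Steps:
K = -1
Function('y')(j) = Pow(7, Rational(1, 2)) (Function('y')(j) = Pow(Add(3, 4), Rational(1, 2)) = Pow(7, Rational(1, 2)))
Function('M')(B) = Pow(7, Rational(1, 2))
Function('f')(n) = Add(Mul(-5, n), Mul(-5, Pow(7, Rational(1, 2)))) (Function('f')(n) = Mul(-5, Add(n, Pow(7, Rational(1, 2)))) = Add(Mul(-5, n), Mul(-5, Pow(7, Rational(1, 2)))))
Mul(1495, Function('f')(0)) = Mul(1495, Add(Mul(-5, 0), Mul(-5, Pow(7, Rational(1, 2))))) = Mul(1495, Add(0, Mul(-5, Pow(7, Rational(1, 2))))) = Mul(1495, Mul(-5, Pow(7, Rational(1, 2)))) = Mul(-7475, Pow(7, Rational(1, 2)))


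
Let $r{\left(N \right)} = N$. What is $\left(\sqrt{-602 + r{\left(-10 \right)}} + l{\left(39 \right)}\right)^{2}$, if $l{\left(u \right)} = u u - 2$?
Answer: $2306749 + 18228 i \sqrt{17} \approx 2.3067 \cdot 10^{6} + 75156.0 i$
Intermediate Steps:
$l{\left(u \right)} = -2 + u^{2}$ ($l{\left(u \right)} = u^{2} - 2 = -2 + u^{2}$)
$\left(\sqrt{-602 + r{\left(-10 \right)}} + l{\left(39 \right)}\right)^{2} = \left(\sqrt{-602 - 10} - \left(2 - 39^{2}\right)\right)^{2} = \left(\sqrt{-612} + \left(-2 + 1521\right)\right)^{2} = \left(6 i \sqrt{17} + 1519\right)^{2} = \left(1519 + 6 i \sqrt{17}\right)^{2}$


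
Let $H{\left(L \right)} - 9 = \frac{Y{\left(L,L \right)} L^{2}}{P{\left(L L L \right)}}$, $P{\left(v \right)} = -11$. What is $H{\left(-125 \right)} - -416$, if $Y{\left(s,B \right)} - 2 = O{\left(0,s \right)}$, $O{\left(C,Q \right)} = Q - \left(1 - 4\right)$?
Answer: $\frac{1879675}{11} \approx 1.7088 \cdot 10^{5}$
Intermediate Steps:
$O{\left(C,Q \right)} = 3 + Q$ ($O{\left(C,Q \right)} = Q - \left(1 - 4\right) = Q - -3 = Q + 3 = 3 + Q$)
$Y{\left(s,B \right)} = 5 + s$ ($Y{\left(s,B \right)} = 2 + \left(3 + s\right) = 5 + s$)
$H{\left(L \right)} = 9 - \frac{L^{2} \left(5 + L\right)}{11}$ ($H{\left(L \right)} = 9 + \frac{\left(5 + L\right) L^{2}}{-11} = 9 + L^{2} \left(5 + L\right) \left(- \frac{1}{11}\right) = 9 - \frac{L^{2} \left(5 + L\right)}{11}$)
$H{\left(-125 \right)} - -416 = \left(9 - \frac{\left(-125\right)^{2} \left(5 - 125\right)}{11}\right) - -416 = \left(9 - \frac{15625}{11} \left(-120\right)\right) + \left(515 - 99\right) = \left(9 + \frac{1875000}{11}\right) + 416 = \frac{1875099}{11} + 416 = \frac{1879675}{11}$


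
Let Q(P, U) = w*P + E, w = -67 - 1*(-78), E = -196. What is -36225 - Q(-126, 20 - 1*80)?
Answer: -34643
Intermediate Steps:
w = 11 (w = -67 + 78 = 11)
Q(P, U) = -196 + 11*P (Q(P, U) = 11*P - 196 = -196 + 11*P)
-36225 - Q(-126, 20 - 1*80) = -36225 - (-196 + 11*(-126)) = -36225 - (-196 - 1386) = -36225 - 1*(-1582) = -36225 + 1582 = -34643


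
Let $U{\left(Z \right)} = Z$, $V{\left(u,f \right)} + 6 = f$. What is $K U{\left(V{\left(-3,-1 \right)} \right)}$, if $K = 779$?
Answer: $-5453$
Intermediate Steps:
$V{\left(u,f \right)} = -6 + f$
$K U{\left(V{\left(-3,-1 \right)} \right)} = 779 \left(-6 - 1\right) = 779 \left(-7\right) = -5453$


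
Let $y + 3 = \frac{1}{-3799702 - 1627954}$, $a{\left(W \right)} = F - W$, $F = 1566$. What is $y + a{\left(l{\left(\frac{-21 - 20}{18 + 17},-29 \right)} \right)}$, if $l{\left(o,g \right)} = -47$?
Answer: $\frac{8738526159}{5427656} \approx 1610.0$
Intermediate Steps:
$a{\left(W \right)} = 1566 - W$
$y = - \frac{16282969}{5427656}$ ($y = -3 + \frac{1}{-3799702 - 1627954} = -3 + \frac{1}{-5427656} = -3 - \frac{1}{5427656} = - \frac{16282969}{5427656} \approx -3.0$)
$y + a{\left(l{\left(\frac{-21 - 20}{18 + 17},-29 \right)} \right)} = - \frac{16282969}{5427656} + \left(1566 - -47\right) = - \frac{16282969}{5427656} + \left(1566 + 47\right) = - \frac{16282969}{5427656} + 1613 = \frac{8738526159}{5427656}$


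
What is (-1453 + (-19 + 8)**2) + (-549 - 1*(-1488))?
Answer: -393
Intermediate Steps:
(-1453 + (-19 + 8)**2) + (-549 - 1*(-1488)) = (-1453 + (-11)**2) + (-549 + 1488) = (-1453 + 121) + 939 = -1332 + 939 = -393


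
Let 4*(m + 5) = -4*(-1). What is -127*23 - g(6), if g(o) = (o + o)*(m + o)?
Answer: -2945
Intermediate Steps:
m = -4 (m = -5 + (-4*(-1))/4 = -5 + (¼)*4 = -5 + 1 = -4)
g(o) = 2*o*(-4 + o) (g(o) = (o + o)*(-4 + o) = (2*o)*(-4 + o) = 2*o*(-4 + o))
-127*23 - g(6) = -127*23 - 2*6*(-4 + 6) = -2921 - 2*6*2 = -2921 - 1*24 = -2921 - 24 = -2945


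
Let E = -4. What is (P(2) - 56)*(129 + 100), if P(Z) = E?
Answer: -13740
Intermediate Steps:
P(Z) = -4
(P(2) - 56)*(129 + 100) = (-4 - 56)*(129 + 100) = -60*229 = -13740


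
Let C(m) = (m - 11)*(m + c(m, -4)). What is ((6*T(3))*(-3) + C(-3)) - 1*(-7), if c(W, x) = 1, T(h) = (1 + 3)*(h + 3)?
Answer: -397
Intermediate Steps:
T(h) = 12 + 4*h (T(h) = 4*(3 + h) = 12 + 4*h)
C(m) = (1 + m)*(-11 + m) (C(m) = (m - 11)*(m + 1) = (-11 + m)*(1 + m) = (1 + m)*(-11 + m))
((6*T(3))*(-3) + C(-3)) - 1*(-7) = ((6*(12 + 4*3))*(-3) + (-11 + (-3)² - 10*(-3))) - 1*(-7) = ((6*(12 + 12))*(-3) + (-11 + 9 + 30)) + 7 = ((6*24)*(-3) + 28) + 7 = (144*(-3) + 28) + 7 = (-432 + 28) + 7 = -404 + 7 = -397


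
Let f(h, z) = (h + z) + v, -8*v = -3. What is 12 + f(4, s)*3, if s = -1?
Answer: 177/8 ≈ 22.125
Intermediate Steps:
v = 3/8 (v = -⅛*(-3) = 3/8 ≈ 0.37500)
f(h, z) = 3/8 + h + z (f(h, z) = (h + z) + 3/8 = 3/8 + h + z)
12 + f(4, s)*3 = 12 + (3/8 + 4 - 1)*3 = 12 + (27/8)*3 = 12 + 81/8 = 177/8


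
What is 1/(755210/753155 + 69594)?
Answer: 150631/10483164856 ≈ 1.4369e-5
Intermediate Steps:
1/(755210/753155 + 69594) = 1/(755210*(1/753155) + 69594) = 1/(151042/150631 + 69594) = 1/(10483164856/150631) = 150631/10483164856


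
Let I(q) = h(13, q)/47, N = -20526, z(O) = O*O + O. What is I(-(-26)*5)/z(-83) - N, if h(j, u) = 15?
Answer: 6565897947/319882 ≈ 20526.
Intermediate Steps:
z(O) = O + O² (z(O) = O² + O = O + O²)
I(q) = 15/47
I(-(-26)*5)/z(-83) - N = 15/(47*((-83*(1 - 83)))) - 1*(-20526) = 15/(47*((-83*(-82)))) + 20526 = (15/47)/6806 + 20526 = (15/47)*(1/6806) + 20526 = 15/319882 + 20526 = 6565897947/319882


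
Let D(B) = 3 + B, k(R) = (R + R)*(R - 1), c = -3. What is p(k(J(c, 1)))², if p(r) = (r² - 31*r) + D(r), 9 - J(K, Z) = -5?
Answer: 14781453241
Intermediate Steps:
J(K, Z) = 14 (J(K, Z) = 9 - 1*(-5) = 9 + 5 = 14)
k(R) = 2*R*(-1 + R) (k(R) = (2*R)*(-1 + R) = 2*R*(-1 + R))
p(r) = 3 + r² - 30*r (p(r) = (r² - 31*r) + (3 + r) = 3 + r² - 30*r)
p(k(J(c, 1)))² = (3 + (2*14*(-1 + 14))² - 60*14*(-1 + 14))² = (3 + (2*14*13)² - 60*14*13)² = (3 + 364² - 30*364)² = (3 + 132496 - 10920)² = 121579² = 14781453241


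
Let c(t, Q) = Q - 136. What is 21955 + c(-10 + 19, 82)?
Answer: 21901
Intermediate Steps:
c(t, Q) = -136 + Q
21955 + c(-10 + 19, 82) = 21955 + (-136 + 82) = 21955 - 54 = 21901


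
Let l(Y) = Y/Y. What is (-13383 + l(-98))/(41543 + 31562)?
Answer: -13382/73105 ≈ -0.18305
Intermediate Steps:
l(Y) = 1
(-13383 + l(-98))/(41543 + 31562) = (-13383 + 1)/(41543 + 31562) = -13382/73105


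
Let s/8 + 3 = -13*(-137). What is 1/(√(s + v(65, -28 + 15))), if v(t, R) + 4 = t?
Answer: √14285/14285 ≈ 0.0083668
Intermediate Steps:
v(t, R) = -4 + t
s = 14224 (s = -24 + 8*(-13*(-137)) = -24 + 8*1781 = -24 + 14248 = 14224)
1/(√(s + v(65, -28 + 15))) = 1/(√(14224 + (-4 + 65))) = 1/(√(14224 + 61)) = 1/(√14285) = √14285/14285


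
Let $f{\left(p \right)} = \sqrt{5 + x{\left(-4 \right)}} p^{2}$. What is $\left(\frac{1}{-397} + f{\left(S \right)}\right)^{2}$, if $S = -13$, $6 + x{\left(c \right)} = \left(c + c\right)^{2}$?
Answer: $\frac{283592650888}{157609} - \frac{1014 \sqrt{7}}{397} \approx 1.7993 \cdot 10^{6}$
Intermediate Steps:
$x{\left(c \right)} = -6 + 4 c^{2}$ ($x{\left(c \right)} = -6 + \left(c + c\right)^{2} = -6 + \left(2 c\right)^{2} = -6 + 4 c^{2}$)
$f{\left(p \right)} = 3 \sqrt{7} p^{2}$ ($f{\left(p \right)} = \sqrt{5 - \left(6 - 4 \left(-4\right)^{2}\right)} p^{2} = \sqrt{5 + \left(-6 + 4 \cdot 16\right)} p^{2} = \sqrt{5 + \left(-6 + 64\right)} p^{2} = \sqrt{5 + 58} p^{2} = \sqrt{63} p^{2} = 3 \sqrt{7} p^{2}$)
$\left(\frac{1}{-397} + f{\left(S \right)}\right)^{2} = \left(\frac{1}{-397} + 3 \sqrt{7} \left(-13\right)^{2}\right)^{2} = \left(- \frac{1}{397} + 3 \sqrt{7} \cdot 169\right)^{2} = \left(- \frac{1}{397} + 507 \sqrt{7}\right)^{2}$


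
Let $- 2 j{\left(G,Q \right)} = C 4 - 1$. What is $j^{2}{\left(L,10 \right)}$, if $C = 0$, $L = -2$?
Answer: $\frac{1}{4} \approx 0.25$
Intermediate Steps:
$j{\left(G,Q \right)} = \frac{1}{2}$ ($j{\left(G,Q \right)} = - \frac{0 \cdot 4 - 1}{2} = - \frac{0 - 1}{2} = \left(- \frac{1}{2}\right) \left(-1\right) = \frac{1}{2}$)
$j^{2}{\left(L,10 \right)} = \left(\frac{1}{2}\right)^{2} = \frac{1}{4}$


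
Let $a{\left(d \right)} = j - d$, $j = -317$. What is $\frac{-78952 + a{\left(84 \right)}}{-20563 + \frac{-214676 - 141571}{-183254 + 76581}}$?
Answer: $\frac{8464822569}{2193160652} \approx 3.8596$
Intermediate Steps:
$a{\left(d \right)} = -317 - d$
$\frac{-78952 + a{\left(84 \right)}}{-20563 + \frac{-214676 - 141571}{-183254 + 76581}} = \frac{-78952 - 401}{-20563 + \frac{-214676 - 141571}{-183254 + 76581}} = \frac{-78952 - 401}{-20563 - \frac{356247}{-106673}} = \frac{-78952 - 401}{-20563 - - \frac{356247}{106673}} = - \frac{79353}{-20563 + \frac{356247}{106673}} = - \frac{79353}{- \frac{2193160652}{106673}} = \left(-79353\right) \left(- \frac{106673}{2193160652}\right) = \frac{8464822569}{2193160652}$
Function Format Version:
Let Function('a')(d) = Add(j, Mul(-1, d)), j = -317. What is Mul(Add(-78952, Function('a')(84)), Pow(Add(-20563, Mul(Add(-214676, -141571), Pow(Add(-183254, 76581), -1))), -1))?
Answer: Rational(8464822569, 2193160652) ≈ 3.8596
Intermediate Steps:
Function('a')(d) = Add(-317, Mul(-1, d))
Mul(Add(-78952, Function('a')(84)), Pow(Add(-20563, Mul(Add(-214676, -141571), Pow(Add(-183254, 76581), -1))), -1)) = Mul(Add(-78952, Add(-317, Mul(-1, 84))), Pow(Add(-20563, Mul(Add(-214676, -141571), Pow(Add(-183254, 76581), -1))), -1)) = Mul(Add(-78952, Add(-317, -84)), Pow(Add(-20563, Mul(-356247, Pow(-106673, -1))), -1)) = Mul(Add(-78952, -401), Pow(Add(-20563, Mul(-356247, Rational(-1, 106673))), -1)) = Mul(-79353, Pow(Add(-20563, Rational(356247, 106673)), -1)) = Mul(-79353, Pow(Rational(-2193160652, 106673), -1)) = Mul(-79353, Rational(-106673, 2193160652)) = Rational(8464822569, 2193160652)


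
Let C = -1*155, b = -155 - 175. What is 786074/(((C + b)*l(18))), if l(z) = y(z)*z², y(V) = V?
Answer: -393037/1414260 ≈ -0.27791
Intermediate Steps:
b = -330
C = -155
l(z) = z³ (l(z) = z*z² = z³)
786074/(((C + b)*l(18))) = 786074/(((-155 - 330)*18³)) = 786074/((-485*5832)) = 786074/(-2828520) = 786074*(-1/2828520) = -393037/1414260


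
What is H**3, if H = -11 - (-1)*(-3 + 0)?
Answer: -2744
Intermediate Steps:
H = -14 (H = -11 - (-1)*(-3) = -11 - 1*3 = -11 - 3 = -14)
H**3 = (-14)**3 = -2744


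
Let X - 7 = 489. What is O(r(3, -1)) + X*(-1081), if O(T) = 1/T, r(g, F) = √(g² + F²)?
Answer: -536176 + √10/10 ≈ -5.3618e+5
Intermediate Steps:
r(g, F) = √(F² + g²)
X = 496 (X = 7 + 489 = 496)
O(r(3, -1)) + X*(-1081) = 1/(√((-1)² + 3²)) + 496*(-1081) = 1/(√(1 + 9)) - 536176 = 1/(√10) - 536176 = √10/10 - 536176 = -536176 + √10/10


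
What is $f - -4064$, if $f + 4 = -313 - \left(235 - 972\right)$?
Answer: $4484$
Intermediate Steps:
$f = 420$ ($f = -4 - -424 = -4 + \left(-313 + 737\right) = -4 + 424 = 420$)
$f - -4064 = 420 - -4064 = 420 + 4064 = 4484$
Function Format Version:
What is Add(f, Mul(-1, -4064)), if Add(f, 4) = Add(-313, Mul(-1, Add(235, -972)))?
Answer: 4484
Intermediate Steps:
f = 420 (f = Add(-4, Add(-313, Mul(-1, Add(235, -972)))) = Add(-4, Add(-313, Mul(-1, -737))) = Add(-4, Add(-313, 737)) = Add(-4, 424) = 420)
Add(f, Mul(-1, -4064)) = Add(420, Mul(-1, -4064)) = Add(420, 4064) = 4484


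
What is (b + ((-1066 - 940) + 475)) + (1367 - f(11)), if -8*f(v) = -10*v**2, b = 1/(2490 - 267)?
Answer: -2803199/8892 ≈ -315.25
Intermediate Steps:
b = 1/2223 ≈ 0.00044984
f(v) = 5*v**2/4 (f(v) = -(-5)*v**2/4 = 5*v**2/4)
(b + ((-1066 - 940) + 475)) + (1367 - f(11)) = (1/2223 + ((-1066 - 940) + 475)) + (1367 - 5*11**2/4) = (1/2223 + (-2006 + 475)) + (1367 - 5*121/4) = (1/2223 - 1531) + (1367 - 1*605/4) = -3403412/2223 + (1367 - 605/4) = -3403412/2223 + 4863/4 = -2803199/8892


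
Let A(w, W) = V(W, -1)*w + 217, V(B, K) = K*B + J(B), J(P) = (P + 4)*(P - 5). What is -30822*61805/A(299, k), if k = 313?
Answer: -952476855/14549897 ≈ -65.463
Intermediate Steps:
J(P) = (-5 + P)*(4 + P) (J(P) = (4 + P)*(-5 + P) = (-5 + P)*(4 + P))
V(B, K) = -20 + B**2 - B + B*K (V(B, K) = K*B + (-20 + B**2 - B) = B*K + (-20 + B**2 - B) = -20 + B**2 - B + B*K)
A(w, W) = 217 + w*(-20 + W**2 - 2*W) (A(w, W) = (-20 + W**2 - W + W*(-1))*w + 217 = (-20 + W**2 - W - W)*w + 217 = (-20 + W**2 - 2*W)*w + 217 = w*(-20 + W**2 - 2*W) + 217 = 217 + w*(-20 + W**2 - 2*W))
-30822*61805/A(299, k) = -30822*61805/(217 + 299*(-20 + 313**2 - 2*313)) = -30822*61805/(217 + 299*(-20 + 97969 - 626)) = -30822*61805/(217 + 299*97323) = -30822*61805/(217 + 29099577) = -30822/(29099794*(1/61805)) = -30822/29099794/61805 = -30822*61805/29099794 = -952476855/14549897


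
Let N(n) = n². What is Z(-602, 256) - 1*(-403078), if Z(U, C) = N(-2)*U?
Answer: 400670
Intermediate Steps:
Z(U, C) = 4*U (Z(U, C) = (-2)²*U = 4*U)
Z(-602, 256) - 1*(-403078) = 4*(-602) - 1*(-403078) = -2408 + 403078 = 400670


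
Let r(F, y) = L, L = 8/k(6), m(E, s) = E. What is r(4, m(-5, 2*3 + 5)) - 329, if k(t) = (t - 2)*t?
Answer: -986/3 ≈ -328.67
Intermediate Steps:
k(t) = t*(-2 + t) (k(t) = (-2 + t)*t = t*(-2 + t))
L = ⅓ (L = 8/((6*(-2 + 6))) = 8/((6*4)) = 8/24 = 8*(1/24) = ⅓ ≈ 0.33333)
r(F, y) = ⅓
r(4, m(-5, 2*3 + 5)) - 329 = ⅓ - 329 = -986/3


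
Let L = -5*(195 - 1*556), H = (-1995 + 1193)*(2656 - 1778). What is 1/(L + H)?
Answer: -1/702351 ≈ -1.4238e-6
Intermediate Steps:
H = -704156 (H = -802*878 = -704156)
L = 1805 (L = -5*(195 - 556) = -5*(-361) = 1805)
1/(L + H) = 1/(1805 - 704156) = 1/(-702351) = -1/702351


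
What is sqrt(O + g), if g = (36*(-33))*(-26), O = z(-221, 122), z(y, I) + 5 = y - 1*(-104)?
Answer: sqrt(30766) ≈ 175.40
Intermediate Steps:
z(y, I) = 99 + y (z(y, I) = -5 + (y - 1*(-104)) = -5 + (y + 104) = -5 + (104 + y) = 99 + y)
O = -122 (O = 99 - 221 = -122)
g = 30888 (g = -1188*(-26) = 30888)
sqrt(O + g) = sqrt(-122 + 30888) = sqrt(30766)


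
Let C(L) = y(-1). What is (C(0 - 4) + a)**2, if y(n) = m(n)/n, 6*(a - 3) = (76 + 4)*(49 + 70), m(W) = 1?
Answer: 22714756/9 ≈ 2.5239e+6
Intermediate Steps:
a = 4769/3 (a = 3 + ((76 + 4)*(49 + 70))/6 = 3 + (80*119)/6 = 3 + (1/6)*9520 = 3 + 4760/3 = 4769/3 ≈ 1589.7)
y(n) = 1/n
C(L) = -1 (C(L) = 1/(-1) = -1)
(C(0 - 4) + a)**2 = (-1 + 4769/3)**2 = (4766/3)**2 = 22714756/9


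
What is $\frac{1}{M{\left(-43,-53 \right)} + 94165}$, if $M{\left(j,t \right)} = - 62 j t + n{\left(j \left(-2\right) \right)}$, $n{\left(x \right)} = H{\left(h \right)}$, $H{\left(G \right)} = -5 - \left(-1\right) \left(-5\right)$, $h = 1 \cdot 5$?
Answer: $- \frac{1}{47143} \approx -2.1212 \cdot 10^{-5}$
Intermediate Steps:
$h = 5$
$H{\left(G \right)} = -10$ ($H{\left(G \right)} = -5 - 5 = -10$)
$n{\left(x \right)} = -10$
$M{\left(j,t \right)} = -10 - 62 j t$ ($M{\left(j,t \right)} = - 62 j t - 10 = -10 - 62 j t$)
$\frac{1}{M{\left(-43,-53 \right)} + 94165} = \frac{1}{\left(-10 - \left(-2666\right) \left(-53\right)\right) + 94165} = \frac{1}{\left(-10 - 141298\right) + 94165} = \frac{1}{-141308 + 94165} = \frac{1}{-47143} = - \frac{1}{47143}$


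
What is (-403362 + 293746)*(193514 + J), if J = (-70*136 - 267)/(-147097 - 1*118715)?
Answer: -82918625285860/3909 ≈ -2.1212e+10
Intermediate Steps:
J = 9787/265812 (J = (-9520 - 267)/(-147097 - 118715) = -9787/(-265812) = -9787*(-1/265812) = 9787/265812 ≈ 0.036819)
(-403362 + 293746)*(193514 + J) = (-403362 + 293746)*(193514 + 9787/265812) = -109616*51438353155/265812 = -82918625285860/3909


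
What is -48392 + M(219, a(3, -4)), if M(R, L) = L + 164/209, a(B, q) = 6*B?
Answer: -10110002/209 ≈ -48373.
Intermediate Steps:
M(R, L) = 164/209 + L (M(R, L) = L + 164*(1/209) = L + 164/209 = 164/209 + L)
-48392 + M(219, a(3, -4)) = -48392 + (164/209 + 6*3) = -48392 + (164/209 + 18) = -48392 + 3926/209 = -10110002/209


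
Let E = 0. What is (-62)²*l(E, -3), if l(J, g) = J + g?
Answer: -11532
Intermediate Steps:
(-62)²*l(E, -3) = (-62)²*(0 - 3) = 3844*(-3) = -11532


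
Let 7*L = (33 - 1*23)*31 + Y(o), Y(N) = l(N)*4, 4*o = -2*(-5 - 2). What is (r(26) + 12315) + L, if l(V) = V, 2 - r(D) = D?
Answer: 86361/7 ≈ 12337.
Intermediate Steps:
r(D) = 2 - D
o = 7/2 (o = (-2*(-5 - 2))/4 = (-2*(-7))/4 = (1/4)*14 = 7/2 ≈ 3.5000)
Y(N) = 4*N (Y(N) = N*4 = 4*N)
L = 324/7 (L = ((33 - 1*23)*31 + 4*(7/2))/7 = ((33 - 23)*31 + 14)/7 = (10*31 + 14)/7 = (310 + 14)/7 = (1/7)*324 = 324/7 ≈ 46.286)
(r(26) + 12315) + L = ((2 - 1*26) + 12315) + 324/7 = ((2 - 26) + 12315) + 324/7 = (-24 + 12315) + 324/7 = 12291 + 324/7 = 86361/7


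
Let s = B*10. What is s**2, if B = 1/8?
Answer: 25/16 ≈ 1.5625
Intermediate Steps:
B = 1/8 ≈ 0.12500
s = 5/4 (s = (1/8)*10 = 5/4 ≈ 1.2500)
s**2 = (5/4)**2 = 25/16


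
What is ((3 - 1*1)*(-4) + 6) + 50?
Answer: 48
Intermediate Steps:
((3 - 1*1)*(-4) + 6) + 50 = ((3 - 1)*(-4) + 6) + 50 = (2*(-4) + 6) + 50 = (-8 + 6) + 50 = -2 + 50 = 48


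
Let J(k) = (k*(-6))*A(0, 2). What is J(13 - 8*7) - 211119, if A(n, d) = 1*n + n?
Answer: -211119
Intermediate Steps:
A(n, d) = 2*n (A(n, d) = n + n = 2*n)
J(k) = 0 (J(k) = (k*(-6))*(2*0) = -6*k*0 = 0)
J(13 - 8*7) - 211119 = 0 - 211119 = -211119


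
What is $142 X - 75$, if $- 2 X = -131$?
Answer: $9226$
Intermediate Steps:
$X = \frac{131}{2}$ ($X = \left(- \frac{1}{2}\right) \left(-131\right) = \frac{131}{2} \approx 65.5$)
$142 X - 75 = 142 \cdot \frac{131}{2} - 75 = 9301 - 75 = 9226$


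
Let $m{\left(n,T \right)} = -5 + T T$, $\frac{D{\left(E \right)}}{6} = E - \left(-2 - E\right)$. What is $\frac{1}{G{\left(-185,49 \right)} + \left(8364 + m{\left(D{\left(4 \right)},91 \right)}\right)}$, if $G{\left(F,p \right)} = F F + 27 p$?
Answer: $\frac{1}{52188} \approx 1.9161 \cdot 10^{-5}$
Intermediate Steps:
$G{\left(F,p \right)} = F^{2} + 27 p$
$D{\left(E \right)} = 12 + 12 E$ ($D{\left(E \right)} = 6 \left(E - \left(-2 - E\right)\right) = 6 \left(E + \left(2 + E\right)\right) = 6 \left(2 + 2 E\right) = 12 + 12 E$)
$m{\left(n,T \right)} = -5 + T^{2}$
$\frac{1}{G{\left(-185,49 \right)} + \left(8364 + m{\left(D{\left(4 \right)},91 \right)}\right)} = \frac{1}{\left(\left(-185\right)^{2} + 27 \cdot 49\right) + \left(8364 - \left(5 - 91^{2}\right)\right)} = \frac{1}{\left(34225 + 1323\right) + \left(8364 + \left(-5 + 8281\right)\right)} = \frac{1}{35548 + \left(8364 + 8276\right)} = \frac{1}{35548 + 16640} = \frac{1}{52188}$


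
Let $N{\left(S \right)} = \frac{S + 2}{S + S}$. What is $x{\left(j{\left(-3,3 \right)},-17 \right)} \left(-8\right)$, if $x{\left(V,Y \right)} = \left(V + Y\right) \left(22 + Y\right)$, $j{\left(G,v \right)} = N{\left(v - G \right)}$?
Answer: $\frac{1960}{3} \approx 653.33$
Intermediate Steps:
$N{\left(S \right)} = \frac{2 + S}{2 S}$
$j{\left(G,v \right)} = \frac{2 + v - G}{2 \left(v - G\right)}$ ($j{\left(G,v \right)} = \frac{2 - \left(G - v\right)}{2 \left(v - G\right)} = \frac{2 + v - G}{2 \left(v - G\right)}$)
$x{\left(V,Y \right)} = \left(22 + Y\right) \left(V + Y\right)$
$x{\left(j{\left(-3,3 \right)},-17 \right)} \left(-8\right) = \left(\left(-17\right)^{2} + 22 \frac{-2 - 3 - 3}{2 \left(-3 - 3\right)} + 22 \left(-17\right) + \frac{-2 - 3 - 3}{2 \left(-3 - 3\right)} \left(-17\right)\right) \left(-8\right) = \left(289 + 22 \frac{-2 - 3 - 3}{2 \left(-3 - 3\right)} - 374 + \frac{-2 - 3 - 3}{2 \left(-3 - 3\right)} \left(-17\right)\right) \left(-8\right) = \left(289 + 22 \cdot \frac{1}{2} \frac{1}{-6} \left(-8\right) - 374 + \frac{1}{2} \frac{1}{-6} \left(-8\right) \left(-17\right)\right) \left(-8\right) = \left(289 + 22 \cdot \frac{1}{2} \left(- \frac{1}{6}\right) \left(-8\right) - 374 + \frac{1}{2} \left(- \frac{1}{6}\right) \left(-8\right) \left(-17\right)\right) \left(-8\right) = \left(289 + 22 \cdot \frac{2}{3} - 374 + \frac{2}{3} \left(-17\right)\right) \left(-8\right) = \left(289 + \frac{44}{3} - 374 - \frac{34}{3}\right) \left(-8\right) = \left(- \frac{245}{3}\right) \left(-8\right) = \frac{1960}{3}$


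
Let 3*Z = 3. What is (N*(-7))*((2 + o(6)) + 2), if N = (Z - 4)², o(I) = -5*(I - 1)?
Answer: 1323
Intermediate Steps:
o(I) = 5 - 5*I (o(I) = -5*(-1 + I) = 5 - 5*I)
Z = 1 (Z = (⅓)*3 = 1)
N = 9 (N = (1 - 4)² = (-3)² = 9)
(N*(-7))*((2 + o(6)) + 2) = (9*(-7))*((2 + (5 - 5*6)) + 2) = -63*((2 + (5 - 30)) + 2) = -63*((2 - 25) + 2) = -63*(-23 + 2) = -63*(-21) = 1323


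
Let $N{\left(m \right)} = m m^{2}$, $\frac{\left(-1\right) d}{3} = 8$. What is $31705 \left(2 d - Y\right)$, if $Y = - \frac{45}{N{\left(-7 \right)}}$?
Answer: $- \frac{523417845}{343} \approx -1.526 \cdot 10^{6}$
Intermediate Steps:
$d = -24$ ($d = \left(-3\right) 8 = -24$)
$N{\left(m \right)} = m^{3}$
$Y = \frac{45}{343}$ ($Y = - \frac{45}{\left(-7\right)^{3}} = - \frac{45}{-343} = \left(-45\right) \left(- \frac{1}{343}\right) = \frac{45}{343} \approx 0.1312$)
$31705 \left(2 d - Y\right) = 31705 \left(2 \left(-24\right) - \frac{45}{343}\right) = 31705 \left(-48 - \frac{45}{343}\right) = 31705 \left(- \frac{16509}{343}\right) = - \frac{523417845}{343}$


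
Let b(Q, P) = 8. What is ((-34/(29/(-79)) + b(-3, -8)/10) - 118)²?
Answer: 12702096/21025 ≈ 604.14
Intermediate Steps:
((-34/(29/(-79)) + b(-3, -8)/10) - 118)² = ((-34/(29/(-79)) + 8/10) - 118)² = ((-34/(29*(-1/79)) + 8*(⅒)) - 118)² = ((-34/(-29/79) + ⅘) - 118)² = ((-34*(-79/29) + ⅘) - 118)² = ((2686/29 + ⅘) - 118)² = (13546/145 - 118)² = (-3564/145)² = 12702096/21025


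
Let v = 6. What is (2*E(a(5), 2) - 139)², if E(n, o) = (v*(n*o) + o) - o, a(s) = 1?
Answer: 13225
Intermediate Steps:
E(n, o) = 6*n*o (E(n, o) = (6*(n*o) + o) - o = (6*n*o + o) - o = (o + 6*n*o) - o = 6*n*o)
(2*E(a(5), 2) - 139)² = (2*(6*1*2) - 139)² = (2*12 - 139)² = (24 - 139)² = (-115)² = 13225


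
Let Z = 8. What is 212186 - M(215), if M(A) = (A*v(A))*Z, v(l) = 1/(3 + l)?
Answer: 23127414/109 ≈ 2.1218e+5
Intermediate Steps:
M(A) = 8*A/(3 + A) (M(A) = (A/(3 + A))*8 = 8*A/(3 + A))
212186 - M(215) = 212186 - 8*215/(3 + 215) = 212186 - 8*215/218 = 212186 - 1*860/109 = 212186 - 860/109 = 23127414/109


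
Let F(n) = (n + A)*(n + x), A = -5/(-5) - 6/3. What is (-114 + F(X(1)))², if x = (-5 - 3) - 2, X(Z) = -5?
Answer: 576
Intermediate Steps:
x = -10 (x = -8 - 2 = -10)
A = -1 (A = -5*(-⅕) - 6*⅓ = 1 - 2 = -1)
F(n) = (-1 + n)*(-10 + n) (F(n) = (n - 1)*(n - 10) = (-1 + n)*(-10 + n))
(-114 + F(X(1)))² = (-114 + (10 + (-5)² - 11*(-5)))² = (-114 + (10 + 25 + 55))² = (-114 + 90)² = (-24)² = 576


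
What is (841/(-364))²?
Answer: 707281/132496 ≈ 5.3381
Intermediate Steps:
(841/(-364))² = (841*(-1/364))² = (-841/364)² = 707281/132496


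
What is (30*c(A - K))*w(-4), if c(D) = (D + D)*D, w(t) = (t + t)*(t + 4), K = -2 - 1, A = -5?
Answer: 0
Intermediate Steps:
K = -3
w(t) = 2*t*(4 + t) (w(t) = (2*t)*(4 + t) = 2*t*(4 + t))
c(D) = 2*D**2 (c(D) = (2*D)*D = 2*D**2)
(30*c(A - K))*w(-4) = (30*(2*(-5 - 1*(-3))**2))*(2*(-4)*(4 - 4)) = (30*(2*(-5 + 3)**2))*(2*(-4)*0) = (30*(2*(-2)**2))*0 = (30*(2*4))*0 = (30*8)*0 = 240*0 = 0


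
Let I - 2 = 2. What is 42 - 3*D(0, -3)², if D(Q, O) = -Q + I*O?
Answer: -390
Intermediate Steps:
I = 4 (I = 2 + 2 = 4)
D(Q, O) = -Q + 4*O
42 - 3*D(0, -3)² = 42 - 3*(-1*0 + 4*(-3))² = 42 - 3*(0 - 12)² = 42 - 3*(-12)² = 42 - 3*144 = 42 - 432 = -390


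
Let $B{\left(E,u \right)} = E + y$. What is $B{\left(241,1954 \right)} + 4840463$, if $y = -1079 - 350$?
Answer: $4839275$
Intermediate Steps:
$y = -1429$ ($y = -1079 - 350 = -1429$)
$B{\left(E,u \right)} = -1429 + E$ ($B{\left(E,u \right)} = E - 1429 = -1429 + E$)
$B{\left(241,1954 \right)} + 4840463 = \left(-1429 + 241\right) + 4840463 = -1188 + 4840463 = 4839275$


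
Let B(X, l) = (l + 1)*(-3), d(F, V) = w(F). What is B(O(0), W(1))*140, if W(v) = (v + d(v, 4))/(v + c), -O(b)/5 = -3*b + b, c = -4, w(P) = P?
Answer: -140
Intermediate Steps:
d(F, V) = F
O(b) = 10*b (O(b) = -5*(-3*b + b) = -(-10)*b = 10*b)
W(v) = 2*v/(-4 + v) (W(v) = (v + v)/(v - 4) = (2*v)/(-4 + v) = 2*v/(-4 + v))
B(X, l) = -3 - 3*l (B(X, l) = (1 + l)*(-3) = -3 - 3*l)
B(O(0), W(1))*140 = (-3 - 6/(-4 + 1))*140 = (-3 - 6/(-3))*140 = (-3 - 6*(-1)/3)*140 = (-3 - 3*(-⅔))*140 = (-3 + 2)*140 = -1*140 = -140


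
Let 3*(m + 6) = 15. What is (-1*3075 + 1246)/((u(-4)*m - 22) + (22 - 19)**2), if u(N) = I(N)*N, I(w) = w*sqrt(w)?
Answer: 23777/1193 - 58528*I/1193 ≈ 19.93 - 49.06*I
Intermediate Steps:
m = -1 (m = -6 + (1/3)*15 = -6 + 5 = -1)
I(w) = w**(3/2)
u(N) = N**(5/2) (u(N) = N**(3/2)*N = N**(5/2))
(-1*3075 + 1246)/((u(-4)*m - 22) + (22 - 19)**2) = (-1*3075 + 1246)/(((-4)**(5/2)*(-1) - 22) + (22 - 19)**2) = (-3075 + 1246)/(((32*I)*(-1) - 22) + 3**2) = -1829/((-32*I - 22) + 9) = -1829/((-22 - 32*I) + 9) = -1829*(-13 + 32*I)/1193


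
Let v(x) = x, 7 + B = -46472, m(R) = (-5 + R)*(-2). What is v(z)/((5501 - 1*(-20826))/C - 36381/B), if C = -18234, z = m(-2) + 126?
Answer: -39549910680/186760493 ≈ -211.77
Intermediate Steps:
m(R) = 10 - 2*R
B = -46479 (B = -7 - 46472 = -46479)
z = 140 (z = (10 - 2*(-2)) + 126 = (10 + 4) + 126 = 14 + 126 = 140)
v(z)/((5501 - 1*(-20826))/C - 36381/B) = 140/((5501 - 1*(-20826))/(-18234) - 36381/(-46479)) = 140/((5501 + 20826)*(-1/18234) - 36381*(-1/46479)) = 140/(26327*(-1/18234) + 12127/15493) = 140/(-26327/18234 + 12127/15493) = 140/(-186760493/282499362) = 140*(-282499362/186760493) = -39549910680/186760493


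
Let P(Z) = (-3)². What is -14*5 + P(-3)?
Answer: -61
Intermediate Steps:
P(Z) = 9
-14*5 + P(-3) = -14*5 + 9 = -70 + 9 = -61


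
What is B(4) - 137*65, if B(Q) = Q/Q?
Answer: -8904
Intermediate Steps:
B(Q) = 1
B(4) - 137*65 = 1 - 137*65 = 1 - 8905 = -8904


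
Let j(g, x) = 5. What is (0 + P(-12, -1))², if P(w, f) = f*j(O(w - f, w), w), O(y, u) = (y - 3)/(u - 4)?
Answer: 25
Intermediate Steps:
O(y, u) = (-3 + y)/(-4 + u)
P(w, f) = 5*f (P(w, f) = f*5 = 5*f)
(0 + P(-12, -1))² = (0 + 5*(-1))² = (0 - 5)² = (-5)² = 25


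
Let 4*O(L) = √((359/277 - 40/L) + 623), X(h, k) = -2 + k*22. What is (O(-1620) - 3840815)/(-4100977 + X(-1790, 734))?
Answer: 3840815/4084831 - √970045967/20366967366 ≈ 0.94026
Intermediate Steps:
X(h, k) = -2 + 22*k
O(L) = √(172930/277 - 40/L)/4 (O(L) = √((359/277 - 40/L) + 623)/4 = √(172930/277 - 40/L)/4)
(O(-1620) - 3840815)/(-4100977 + X(-1790, 734)) = (√(47901610 - 3069160/(-1620))/1108 - 3840815)/(-4100977 + (-2 + 22*734)) = (√(47901610 - 3069160*(-1/1620))/1108 - 3840815)/(-4100977 + (-2 + 16148)) = (√(47901610 + 153458/81)/1108 - 3840815)/(-4100977 + 16146) = (√(3880183868/81)/1108 - 3840815)/(-4084831) = ((2*√970045967/9)/1108 - 3840815)*(-1/4084831) = (√970045967/4986 - 3840815)*(-1/4084831) = (-3840815 + √970045967/4986)*(-1/4084831) = 3840815/4084831 - √970045967/20366967366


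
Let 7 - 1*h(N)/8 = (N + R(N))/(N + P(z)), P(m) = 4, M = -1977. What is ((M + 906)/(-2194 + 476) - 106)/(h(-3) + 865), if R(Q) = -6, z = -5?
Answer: -181037/1705974 ≈ -0.10612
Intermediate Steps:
h(N) = 56 - 8*(-6 + N)/(4 + N) (h(N) = 56 - 8*(N - 6)/(N + 4) = 56 - 8*(-6 + N)/(4 + N))
((M + 906)/(-2194 + 476) - 106)/(h(-3) + 865) = ((-1977 + 906)/(-2194 + 476) - 106)/(16*(17 + 3*(-3))/(4 - 3) + 865) = (-1071/(-1718) - 106)/(16*(17 - 9)/1 + 865) = (-1071*(-1/1718) - 106)/(16*1*8 + 865) = (1071/1718 - 106)/(128 + 865) = -181037/1718/993 = -181037/1718*1/993 = -181037/1705974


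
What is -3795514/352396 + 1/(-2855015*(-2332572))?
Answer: -574462089585857221/53336160141077220 ≈ -10.771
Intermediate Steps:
-3795514/352396 + 1/(-2855015*(-2332572)) = -3795514*1/352396 - 1/2855015*(-1/2332572) = -1897757/176198 + 1/6659528048580 = -574462089585857221/53336160141077220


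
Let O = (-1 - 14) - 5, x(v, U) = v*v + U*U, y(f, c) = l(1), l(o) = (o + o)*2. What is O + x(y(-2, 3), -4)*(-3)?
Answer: -116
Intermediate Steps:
l(o) = 4*o (l(o) = (2*o)*2 = 4*o)
y(f, c) = 4 (y(f, c) = 4*1 = 4)
x(v, U) = U**2 + v**2 (x(v, U) = v**2 + U**2 = U**2 + v**2)
O = -20 (O = -15 - 5 = -20)
O + x(y(-2, 3), -4)*(-3) = -20 + ((-4)**2 + 4**2)*(-3) = -20 + (16 + 16)*(-3) = -20 + 32*(-3) = -20 - 96 = -116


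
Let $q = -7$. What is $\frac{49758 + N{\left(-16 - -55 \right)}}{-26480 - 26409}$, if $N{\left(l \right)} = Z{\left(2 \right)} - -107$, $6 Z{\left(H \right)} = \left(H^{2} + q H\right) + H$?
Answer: $- \frac{149591}{158667} \approx -0.9428$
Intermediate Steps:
$Z{\left(H \right)} = - H + \frac{H^{2}}{6}$ ($Z{\left(H \right)} = \frac{\left(H^{2} - 7 H\right) + H}{6} = \frac{H^{2} - 6 H}{6} = - H + \frac{H^{2}}{6}$)
$N{\left(l \right)} = \frac{317}{3}$ ($N{\left(l \right)} = \frac{1}{6} \cdot 2 \left(-6 + 2\right) - -107 = \frac{1}{6} \cdot 2 \left(-4\right) + 107 = - \frac{4}{3} + 107 = \frac{317}{3}$)
$\frac{49758 + N{\left(-16 - -55 \right)}}{-26480 - 26409} = \frac{49758 + \frac{317}{3}}{-26480 - 26409} = \frac{149591}{3 \left(-52889\right)} = \frac{149591}{3} \left(- \frac{1}{52889}\right) = - \frac{149591}{158667}$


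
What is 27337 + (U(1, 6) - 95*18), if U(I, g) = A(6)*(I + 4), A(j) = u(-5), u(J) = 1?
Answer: 25632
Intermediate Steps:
A(j) = 1
U(I, g) = 4 + I (U(I, g) = 1*(I + 4) = 1*(4 + I) = 4 + I)
27337 + (U(1, 6) - 95*18) = 27337 + ((4 + 1) - 95*18) = 27337 + (5 - 1710) = 27337 - 1705 = 25632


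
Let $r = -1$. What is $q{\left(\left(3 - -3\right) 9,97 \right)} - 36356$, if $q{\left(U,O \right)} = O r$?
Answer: $-36453$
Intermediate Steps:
$q{\left(U,O \right)} = - O$ ($q{\left(U,O \right)} = O \left(-1\right) = - O$)
$q{\left(\left(3 - -3\right) 9,97 \right)} - 36356 = \left(-1\right) 97 - 36356 = -97 - 36356 = -36453$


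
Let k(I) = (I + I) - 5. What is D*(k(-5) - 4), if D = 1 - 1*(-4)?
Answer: -95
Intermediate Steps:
D = 5 (D = 1 + 4 = 5)
k(I) = -5 + 2*I (k(I) = 2*I - 5 = -5 + 2*I)
D*(k(-5) - 4) = 5*((-5 + 2*(-5)) - 4) = 5*((-5 - 10) - 4) = 5*(-15 - 4) = 5*(-19) = -95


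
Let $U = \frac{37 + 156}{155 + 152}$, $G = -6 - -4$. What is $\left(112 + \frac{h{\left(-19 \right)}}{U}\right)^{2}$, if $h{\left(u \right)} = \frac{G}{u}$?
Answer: $\frac{169182497124}{13446889} \approx 12582.0$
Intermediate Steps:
$G = -2$ ($G = -6 + 4 = -2$)
$U = \frac{193}{307} \approx 0.62866$
$h{\left(u \right)} = - \frac{2}{u}$
$\left(112 + \frac{h{\left(-19 \right)}}{U}\right)^{2} = \left(112 + \frac{\left(-2\right) \frac{1}{-19}}{\frac{193}{307}}\right)^{2} = \left(112 + \left(-2\right) \left(- \frac{1}{19}\right) \frac{307}{193}\right)^{2} = \left(112 + \frac{2}{19} \cdot \frac{307}{193}\right)^{2} = \left(112 + \frac{614}{3667}\right)^{2} = \left(\frac{411318}{3667}\right)^{2} = \frac{169182497124}{13446889}$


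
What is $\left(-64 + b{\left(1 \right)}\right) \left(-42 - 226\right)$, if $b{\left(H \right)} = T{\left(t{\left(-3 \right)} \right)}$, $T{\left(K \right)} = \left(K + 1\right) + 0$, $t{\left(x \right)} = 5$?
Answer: $15544$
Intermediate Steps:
$T{\left(K \right)} = 1 + K$ ($T{\left(K \right)} = \left(1 + K\right) + 0 = 1 + K$)
$b{\left(H \right)} = 6$ ($b{\left(H \right)} = 1 + 5 = 6$)
$\left(-64 + b{\left(1 \right)}\right) \left(-42 - 226\right) = \left(-64 + 6\right) \left(-42 - 226\right) = - 58 \left(-42 - 226\right) = \left(-58\right) \left(-268\right) = 15544$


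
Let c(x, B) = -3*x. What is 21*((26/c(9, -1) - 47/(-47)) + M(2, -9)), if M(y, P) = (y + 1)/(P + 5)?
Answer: -539/36 ≈ -14.972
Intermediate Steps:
M(y, P) = (1 + y)/(5 + P)
21*((26/c(9, -1) - 47/(-47)) + M(2, -9)) = 21*((26/((-3*9)) - 47/(-47)) + (1 + 2)/(5 - 9)) = 21*((26/(-27) - 47*(-1/47)) + 3/(-4)) = 21*((26*(-1/27) + 1) - ¼*3) = 21*((-26/27 + 1) - ¾) = 21*(1/27 - ¾) = 21*(-77/108) = -539/36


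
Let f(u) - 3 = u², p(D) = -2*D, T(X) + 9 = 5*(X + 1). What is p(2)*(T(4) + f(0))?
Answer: -76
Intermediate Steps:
T(X) = -4 + 5*X (T(X) = -9 + 5*(X + 1) = -9 + 5*(1 + X) = -9 + (5 + 5*X) = -4 + 5*X)
f(u) = 3 + u²
p(2)*(T(4) + f(0)) = (-2*2)*((-4 + 5*4) + (3 + 0²)) = -4*((-4 + 20) + (3 + 0)) = -4*(16 + 3) = -4*19 = -76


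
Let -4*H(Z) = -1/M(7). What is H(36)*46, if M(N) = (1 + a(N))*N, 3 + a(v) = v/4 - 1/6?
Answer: -138/35 ≈ -3.9429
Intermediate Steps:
a(v) = -19/6 + v/4 (a(v) = -3 + (v/4 - 1/6) = -3 + (v*(¼) - 1*⅙) = -3 + (v/4 - ⅙) = -3 + (-⅙ + v/4) = -19/6 + v/4)
M(N) = N*(-13/6 + N/4) (M(N) = (1 + (-19/6 + N/4))*N = (-13/6 + N/4)*N = N*(-13/6 + N/4))
H(Z) = -3/35 (H(Z) = -(-1)/(4*((1/12)*7*(-26 + 3*7))) = -(-1)/(4*((1/12)*7*(-26 + 21))) = -(-1)/(4*((1/12)*7*(-5))) = -(-1)/(4*(-35/12)) = -(-1)*(-12)/(4*35) = -¼*12/35 = -3/35)
H(36)*46 = -3/35*46 = -138/35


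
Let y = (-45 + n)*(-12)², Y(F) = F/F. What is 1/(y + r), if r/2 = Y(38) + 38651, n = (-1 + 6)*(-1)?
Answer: 1/70104 ≈ 1.4265e-5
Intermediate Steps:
n = -5 (n = 5*(-1) = -5)
Y(F) = 1
r = 77304 (r = 2*(1 + 38651) = 2*38652 = 77304)
y = -7200 (y = (-45 - 5)*(-12)² = -50*144 = -7200)
1/(y + r) = 1/(-7200 + 77304) = 1/70104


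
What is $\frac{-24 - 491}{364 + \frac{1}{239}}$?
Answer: $- \frac{123085}{86997} \approx -1.4148$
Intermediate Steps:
$\frac{-24 - 491}{364 + \frac{1}{239}} = - \frac{515}{364 + \frac{1}{239}} = - \frac{515}{\frac{86997}{239}} = \left(-515\right) \frac{239}{86997} = - \frac{123085}{86997}$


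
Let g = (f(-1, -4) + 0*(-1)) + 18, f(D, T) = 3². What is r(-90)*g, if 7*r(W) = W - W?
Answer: 0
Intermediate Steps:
r(W) = 0 (r(W) = (W - W)/7 = (⅐)*0 = 0)
f(D, T) = 9
g = 27 (g = (9 + 0*(-1)) + 18 = (9 + 0) + 18 = 9 + 18 = 27)
r(-90)*g = 0*27 = 0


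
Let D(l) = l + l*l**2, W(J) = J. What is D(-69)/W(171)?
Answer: -109526/57 ≈ -1921.5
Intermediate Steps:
D(l) = l + l**3
D(-69)/W(171) = (-69 + (-69)**3)/171 = (-69 - 328509)*(1/171) = -328578*1/171 = -109526/57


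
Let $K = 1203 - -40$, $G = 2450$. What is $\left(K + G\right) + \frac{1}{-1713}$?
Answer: $\frac{6326108}{1713} \approx 3693.0$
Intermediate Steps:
$K = 1243$ ($K = 1203 + 40 = 1243$)
$\left(K + G\right) + \frac{1}{-1713} = \left(1243 + 2450\right) + \frac{1}{-1713} = 3693 - \frac{1}{1713} = \frac{6326108}{1713}$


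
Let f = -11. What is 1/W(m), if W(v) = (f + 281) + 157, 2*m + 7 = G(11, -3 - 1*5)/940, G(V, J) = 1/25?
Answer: 1/427 ≈ 0.0023419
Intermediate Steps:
G(V, J) = 1/25
m = -164499/47000 (m = -7/2 + ((1/25)/940)/2 = -7/2 + ((1/25)*(1/940))/2 = -7/2 + (½)*(1/23500) = -7/2 + 1/47000 = -164499/47000 ≈ -3.5000)
W(v) = 427 (W(v) = (-11 + 281) + 157 = 270 + 157 = 427)
1/W(m) = 1/427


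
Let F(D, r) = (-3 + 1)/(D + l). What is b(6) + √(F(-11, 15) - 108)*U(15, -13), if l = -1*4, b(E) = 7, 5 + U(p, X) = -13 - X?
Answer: 7 - I*√24270/3 ≈ 7.0 - 51.929*I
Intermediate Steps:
U(p, X) = -18 - X (U(p, X) = -5 + (-13 - X) = -18 - X)
l = -4
F(D, r) = -2/(-4 + D) (F(D, r) = (-3 + 1)/(D - 4) = -2/(-4 + D))
b(6) + √(F(-11, 15) - 108)*U(15, -13) = 7 + √(-2/(-4 - 11) - 108)*(-18 - 1*(-13)) = 7 + √(-2/(-15) - 108)*(-18 + 13) = 7 + √(-2*(-1/15) - 108)*(-5) = 7 + √(2/15 - 108)*(-5) = 7 + √(-1618/15)*(-5) = 7 + (I*√24270/15)*(-5) = 7 - I*√24270/3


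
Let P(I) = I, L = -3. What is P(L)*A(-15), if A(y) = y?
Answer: 45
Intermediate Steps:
P(L)*A(-15) = -3*(-15) = 45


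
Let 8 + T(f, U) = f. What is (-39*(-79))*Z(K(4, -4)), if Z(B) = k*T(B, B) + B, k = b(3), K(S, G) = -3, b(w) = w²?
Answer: -314262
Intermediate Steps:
T(f, U) = -8 + f
k = 9 (k = 3² = 9)
Z(B) = -72 + 10*B (Z(B) = 9*(-8 + B) + B = (-72 + 9*B) + B = -72 + 10*B)
(-39*(-79))*Z(K(4, -4)) = (-39*(-79))*(-72 + 10*(-3)) = 3081*(-72 - 30) = 3081*(-102) = -314262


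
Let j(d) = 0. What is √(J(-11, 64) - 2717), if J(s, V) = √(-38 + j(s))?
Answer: √(-2717 + I*√38) ≈ 0.0591 + 52.125*I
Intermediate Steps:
J(s, V) = I*√38 (J(s, V) = √(-38 + 0) = √(-38) = I*√38)
√(J(-11, 64) - 2717) = √(I*√38 - 2717) = √(-2717 + I*√38)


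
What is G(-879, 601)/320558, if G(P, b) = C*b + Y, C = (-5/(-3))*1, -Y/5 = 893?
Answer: -5195/480837 ≈ -0.010804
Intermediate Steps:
Y = -4465 (Y = -5*893 = -4465)
C = 5/3 (C = -⅓*(-5)*1 = (5/3)*1 = 5/3 ≈ 1.6667)
G(P, b) = -4465 + 5*b/3 (G(P, b) = 5*b/3 - 4465 = -4465 + 5*b/3)
G(-879, 601)/320558 = (-4465 + (5/3)*601)/320558 = (-4465 + 3005/3)*(1/320558) = -10390/3*1/320558 = -5195/480837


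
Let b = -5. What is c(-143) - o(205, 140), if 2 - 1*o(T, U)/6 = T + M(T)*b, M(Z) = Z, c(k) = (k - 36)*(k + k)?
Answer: 46262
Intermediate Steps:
c(k) = 2*k*(-36 + k) (c(k) = (-36 + k)*(2*k) = 2*k*(-36 + k))
o(T, U) = 12 + 24*T (o(T, U) = 12 - 6*(T + T*(-5)) = 12 - 6*(T - 5*T) = 12 - (-24)*T = 12 + 24*T)
c(-143) - o(205, 140) = 2*(-143)*(-36 - 143) - (12 + 24*205) = 2*(-143)*(-179) - (12 + 4920) = 51194 - 1*4932 = 51194 - 4932 = 46262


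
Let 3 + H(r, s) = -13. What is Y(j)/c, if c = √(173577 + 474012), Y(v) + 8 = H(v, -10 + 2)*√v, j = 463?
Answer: -16*√299833707/647589 - 8*√647589/647589 ≈ -0.43776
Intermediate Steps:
H(r, s) = -16 (H(r, s) = -3 - 13 = -16)
Y(v) = -8 - 16*√v
c = √647589 ≈ 804.73
Y(j)/c = (-8 - 16*√463)/(√647589) = (-8 - 16*√463)*(√647589/647589) = √647589*(-8 - 16*√463)/647589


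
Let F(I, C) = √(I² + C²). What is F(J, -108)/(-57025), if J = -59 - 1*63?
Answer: -2*√6637/57025 ≈ -0.0028573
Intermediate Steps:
J = -122 (J = -59 - 63 = -122)
F(I, C) = √(C² + I²)
F(J, -108)/(-57025) = √((-108)² + (-122)²)/(-57025) = √(11664 + 14884)*(-1/57025) = √26548*(-1/57025) = (2*√6637)*(-1/57025) = -2*√6637/57025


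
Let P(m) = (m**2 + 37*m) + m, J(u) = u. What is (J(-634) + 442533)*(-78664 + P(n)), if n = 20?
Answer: -34248940096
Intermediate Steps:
P(m) = m**2 + 38*m
(J(-634) + 442533)*(-78664 + P(n)) = (-634 + 442533)*(-78664 + 20*(38 + 20)) = 441899*(-78664 + 20*58) = 441899*(-78664 + 1160) = 441899*(-77504) = -34248940096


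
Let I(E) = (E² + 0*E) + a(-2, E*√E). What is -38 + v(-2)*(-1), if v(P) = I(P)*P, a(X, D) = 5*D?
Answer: -30 - 20*I*√2 ≈ -30.0 - 28.284*I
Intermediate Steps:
I(E) = E² + 5*E^(3/2) (I(E) = (E² + 0*E) + 5*(E*√E) = (E² + 0) + 5*E^(3/2) = E² + 5*E^(3/2))
v(P) = P*(P² + 5*P^(3/2)) (v(P) = (P² + 5*P^(3/2))*P = P*(P² + 5*P^(3/2)))
-38 + v(-2)*(-1) = -38 + ((-2)³ + 5*(-2)^(5/2))*(-1) = -38 + (-8 + 5*(4*I*√2))*(-1) = -38 + (-8 + 20*I*√2)*(-1) = -38 + (8 - 20*I*√2) = -30 - 20*I*√2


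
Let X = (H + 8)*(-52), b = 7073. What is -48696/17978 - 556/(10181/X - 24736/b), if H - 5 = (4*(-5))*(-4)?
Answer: 166286869483620/1722593612401 ≈ 96.533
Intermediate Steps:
H = 85 (H = 5 + (4*(-5))*(-4) = 5 - 20*(-4) = 5 + 80 = 85)
X = -4836 (X = (85 + 8)*(-52) = 93*(-52) = -4836)
-48696/17978 - 556/(10181/X - 24736/b) = -48696/17978 - 556/(10181/(-4836) - 24736/7073) = -48696*1/17978 - 556/(10181*(-1/4836) - 24736*1/7073) = -24348/8989 - 556/(-10181/4836 - 24736/7073) = -24348/8989 - 556/(-191633509/34205028) = -24348/8989 - 556*(-34205028/191633509) = -24348/8989 + 19017995568/191633509 = 166286869483620/1722593612401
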